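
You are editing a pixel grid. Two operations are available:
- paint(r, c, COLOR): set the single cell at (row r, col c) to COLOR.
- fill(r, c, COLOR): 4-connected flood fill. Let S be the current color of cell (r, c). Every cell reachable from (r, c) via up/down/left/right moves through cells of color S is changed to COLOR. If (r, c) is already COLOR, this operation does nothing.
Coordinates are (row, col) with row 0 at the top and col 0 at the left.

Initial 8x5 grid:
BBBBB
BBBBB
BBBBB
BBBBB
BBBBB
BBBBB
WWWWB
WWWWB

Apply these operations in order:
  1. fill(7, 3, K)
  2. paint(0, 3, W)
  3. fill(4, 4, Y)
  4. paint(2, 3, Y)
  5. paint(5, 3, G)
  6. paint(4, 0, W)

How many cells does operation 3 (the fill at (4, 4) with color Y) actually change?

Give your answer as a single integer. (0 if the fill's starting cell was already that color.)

After op 1 fill(7,3,K) [8 cells changed]:
BBBBB
BBBBB
BBBBB
BBBBB
BBBBB
BBBBB
KKKKB
KKKKB
After op 2 paint(0,3,W):
BBBWB
BBBBB
BBBBB
BBBBB
BBBBB
BBBBB
KKKKB
KKKKB
After op 3 fill(4,4,Y) [31 cells changed]:
YYYWY
YYYYY
YYYYY
YYYYY
YYYYY
YYYYY
KKKKY
KKKKY

Answer: 31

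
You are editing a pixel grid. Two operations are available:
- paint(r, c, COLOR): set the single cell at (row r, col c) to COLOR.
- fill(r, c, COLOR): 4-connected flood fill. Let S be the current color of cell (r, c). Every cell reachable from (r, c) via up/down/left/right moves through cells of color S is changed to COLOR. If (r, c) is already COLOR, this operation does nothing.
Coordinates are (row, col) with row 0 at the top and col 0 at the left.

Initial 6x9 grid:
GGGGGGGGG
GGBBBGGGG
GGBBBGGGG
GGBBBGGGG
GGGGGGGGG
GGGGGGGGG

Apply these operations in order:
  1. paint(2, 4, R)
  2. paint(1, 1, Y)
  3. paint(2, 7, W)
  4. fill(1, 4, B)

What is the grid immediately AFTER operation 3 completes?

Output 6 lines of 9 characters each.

After op 1 paint(2,4,R):
GGGGGGGGG
GGBBBGGGG
GGBBRGGGG
GGBBBGGGG
GGGGGGGGG
GGGGGGGGG
After op 2 paint(1,1,Y):
GGGGGGGGG
GYBBBGGGG
GGBBRGGGG
GGBBBGGGG
GGGGGGGGG
GGGGGGGGG
After op 3 paint(2,7,W):
GGGGGGGGG
GYBBBGGGG
GGBBRGGWG
GGBBBGGGG
GGGGGGGGG
GGGGGGGGG

Answer: GGGGGGGGG
GYBBBGGGG
GGBBRGGWG
GGBBBGGGG
GGGGGGGGG
GGGGGGGGG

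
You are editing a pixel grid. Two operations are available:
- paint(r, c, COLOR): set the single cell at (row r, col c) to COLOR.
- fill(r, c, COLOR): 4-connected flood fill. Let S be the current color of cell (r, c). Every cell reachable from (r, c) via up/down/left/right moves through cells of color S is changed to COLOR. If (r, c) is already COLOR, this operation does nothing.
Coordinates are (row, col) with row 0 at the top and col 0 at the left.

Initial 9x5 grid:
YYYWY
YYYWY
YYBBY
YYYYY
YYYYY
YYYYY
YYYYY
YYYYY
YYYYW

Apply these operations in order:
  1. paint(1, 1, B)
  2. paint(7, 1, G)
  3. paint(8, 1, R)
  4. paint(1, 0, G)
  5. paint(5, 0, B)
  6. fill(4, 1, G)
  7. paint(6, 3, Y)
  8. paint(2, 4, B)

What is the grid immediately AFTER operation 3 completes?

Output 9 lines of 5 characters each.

Answer: YYYWY
YBYWY
YYBBY
YYYYY
YYYYY
YYYYY
YYYYY
YGYYY
YRYYW

Derivation:
After op 1 paint(1,1,B):
YYYWY
YBYWY
YYBBY
YYYYY
YYYYY
YYYYY
YYYYY
YYYYY
YYYYW
After op 2 paint(7,1,G):
YYYWY
YBYWY
YYBBY
YYYYY
YYYYY
YYYYY
YYYYY
YGYYY
YYYYW
After op 3 paint(8,1,R):
YYYWY
YBYWY
YYBBY
YYYYY
YYYYY
YYYYY
YYYYY
YGYYY
YRYYW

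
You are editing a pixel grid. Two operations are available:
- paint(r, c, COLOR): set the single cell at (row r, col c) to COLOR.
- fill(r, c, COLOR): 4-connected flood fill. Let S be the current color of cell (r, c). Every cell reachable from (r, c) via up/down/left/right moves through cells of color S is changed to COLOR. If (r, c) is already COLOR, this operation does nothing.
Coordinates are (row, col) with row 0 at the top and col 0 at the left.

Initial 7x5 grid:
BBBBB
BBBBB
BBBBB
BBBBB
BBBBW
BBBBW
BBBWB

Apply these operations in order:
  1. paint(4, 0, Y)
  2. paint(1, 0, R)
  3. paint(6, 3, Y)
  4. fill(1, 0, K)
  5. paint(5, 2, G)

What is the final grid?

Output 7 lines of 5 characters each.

After op 1 paint(4,0,Y):
BBBBB
BBBBB
BBBBB
BBBBB
YBBBW
BBBBW
BBBWB
After op 2 paint(1,0,R):
BBBBB
RBBBB
BBBBB
BBBBB
YBBBW
BBBBW
BBBWB
After op 3 paint(6,3,Y):
BBBBB
RBBBB
BBBBB
BBBBB
YBBBW
BBBBW
BBBYB
After op 4 fill(1,0,K) [1 cells changed]:
BBBBB
KBBBB
BBBBB
BBBBB
YBBBW
BBBBW
BBBYB
After op 5 paint(5,2,G):
BBBBB
KBBBB
BBBBB
BBBBB
YBBBW
BBGBW
BBBYB

Answer: BBBBB
KBBBB
BBBBB
BBBBB
YBBBW
BBGBW
BBBYB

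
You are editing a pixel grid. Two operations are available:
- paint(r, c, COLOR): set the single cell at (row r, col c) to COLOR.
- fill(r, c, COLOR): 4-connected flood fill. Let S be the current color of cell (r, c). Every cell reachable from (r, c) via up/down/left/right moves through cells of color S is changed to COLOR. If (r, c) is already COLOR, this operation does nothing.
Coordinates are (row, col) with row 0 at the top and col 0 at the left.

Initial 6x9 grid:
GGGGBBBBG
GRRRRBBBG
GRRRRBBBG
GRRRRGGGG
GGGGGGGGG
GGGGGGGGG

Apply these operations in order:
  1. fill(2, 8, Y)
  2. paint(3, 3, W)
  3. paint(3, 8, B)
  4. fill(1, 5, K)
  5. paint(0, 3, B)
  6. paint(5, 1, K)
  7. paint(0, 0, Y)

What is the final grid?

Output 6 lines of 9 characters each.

Answer: YYYBKKKKY
YRRRRKKKY
YRRRRKKKY
YRRWRYYYB
YYYYYYYYY
YKYYYYYYY

Derivation:
After op 1 fill(2,8,Y) [32 cells changed]:
YYYYBBBBY
YRRRRBBBY
YRRRRBBBY
YRRRRYYYY
YYYYYYYYY
YYYYYYYYY
After op 2 paint(3,3,W):
YYYYBBBBY
YRRRRBBBY
YRRRRBBBY
YRRWRYYYY
YYYYYYYYY
YYYYYYYYY
After op 3 paint(3,8,B):
YYYYBBBBY
YRRRRBBBY
YRRRRBBBY
YRRWRYYYB
YYYYYYYYY
YYYYYYYYY
After op 4 fill(1,5,K) [10 cells changed]:
YYYYKKKKY
YRRRRKKKY
YRRRRKKKY
YRRWRYYYB
YYYYYYYYY
YYYYYYYYY
After op 5 paint(0,3,B):
YYYBKKKKY
YRRRRKKKY
YRRRRKKKY
YRRWRYYYB
YYYYYYYYY
YYYYYYYYY
After op 6 paint(5,1,K):
YYYBKKKKY
YRRRRKKKY
YRRRRKKKY
YRRWRYYYB
YYYYYYYYY
YKYYYYYYY
After op 7 paint(0,0,Y):
YYYBKKKKY
YRRRRKKKY
YRRRRKKKY
YRRWRYYYB
YYYYYYYYY
YKYYYYYYY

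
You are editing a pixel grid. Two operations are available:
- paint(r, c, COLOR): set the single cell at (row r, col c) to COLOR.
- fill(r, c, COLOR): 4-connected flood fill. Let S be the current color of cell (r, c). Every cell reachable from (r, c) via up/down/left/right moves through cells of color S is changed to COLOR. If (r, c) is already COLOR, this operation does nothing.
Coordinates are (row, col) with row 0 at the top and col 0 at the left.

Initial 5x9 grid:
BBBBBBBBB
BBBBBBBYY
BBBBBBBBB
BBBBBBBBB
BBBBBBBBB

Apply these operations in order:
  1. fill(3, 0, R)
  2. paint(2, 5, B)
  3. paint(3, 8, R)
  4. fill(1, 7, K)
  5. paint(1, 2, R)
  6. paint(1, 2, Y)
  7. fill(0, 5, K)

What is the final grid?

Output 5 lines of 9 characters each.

Answer: KKKKKKKKK
KKYKKKKKK
KKKKKBKKK
KKKKKKKKK
KKKKKKKKK

Derivation:
After op 1 fill(3,0,R) [43 cells changed]:
RRRRRRRRR
RRRRRRRYY
RRRRRRRRR
RRRRRRRRR
RRRRRRRRR
After op 2 paint(2,5,B):
RRRRRRRRR
RRRRRRRYY
RRRRRBRRR
RRRRRRRRR
RRRRRRRRR
After op 3 paint(3,8,R):
RRRRRRRRR
RRRRRRRYY
RRRRRBRRR
RRRRRRRRR
RRRRRRRRR
After op 4 fill(1,7,K) [2 cells changed]:
RRRRRRRRR
RRRRRRRKK
RRRRRBRRR
RRRRRRRRR
RRRRRRRRR
After op 5 paint(1,2,R):
RRRRRRRRR
RRRRRRRKK
RRRRRBRRR
RRRRRRRRR
RRRRRRRRR
After op 6 paint(1,2,Y):
RRRRRRRRR
RRYRRRRKK
RRRRRBRRR
RRRRRRRRR
RRRRRRRRR
After op 7 fill(0,5,K) [41 cells changed]:
KKKKKKKKK
KKYKKKKKK
KKKKKBKKK
KKKKKKKKK
KKKKKKKKK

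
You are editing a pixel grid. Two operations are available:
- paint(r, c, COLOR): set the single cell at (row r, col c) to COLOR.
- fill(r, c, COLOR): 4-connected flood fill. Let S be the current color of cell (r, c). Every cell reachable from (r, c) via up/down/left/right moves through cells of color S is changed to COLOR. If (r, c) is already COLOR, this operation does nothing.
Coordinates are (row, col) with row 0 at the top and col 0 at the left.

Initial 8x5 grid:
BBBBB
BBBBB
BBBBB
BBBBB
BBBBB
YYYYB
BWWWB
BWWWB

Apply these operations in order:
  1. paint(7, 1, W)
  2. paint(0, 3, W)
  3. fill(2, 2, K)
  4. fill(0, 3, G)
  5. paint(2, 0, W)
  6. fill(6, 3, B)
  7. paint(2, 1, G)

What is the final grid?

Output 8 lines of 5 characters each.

After op 1 paint(7,1,W):
BBBBB
BBBBB
BBBBB
BBBBB
BBBBB
YYYYB
BWWWB
BWWWB
After op 2 paint(0,3,W):
BBBWB
BBBBB
BBBBB
BBBBB
BBBBB
YYYYB
BWWWB
BWWWB
After op 3 fill(2,2,K) [27 cells changed]:
KKKWK
KKKKK
KKKKK
KKKKK
KKKKK
YYYYK
BWWWK
BWWWK
After op 4 fill(0,3,G) [1 cells changed]:
KKKGK
KKKKK
KKKKK
KKKKK
KKKKK
YYYYK
BWWWK
BWWWK
After op 5 paint(2,0,W):
KKKGK
KKKKK
WKKKK
KKKKK
KKKKK
YYYYK
BWWWK
BWWWK
After op 6 fill(6,3,B) [6 cells changed]:
KKKGK
KKKKK
WKKKK
KKKKK
KKKKK
YYYYK
BBBBK
BBBBK
After op 7 paint(2,1,G):
KKKGK
KKKKK
WGKKK
KKKKK
KKKKK
YYYYK
BBBBK
BBBBK

Answer: KKKGK
KKKKK
WGKKK
KKKKK
KKKKK
YYYYK
BBBBK
BBBBK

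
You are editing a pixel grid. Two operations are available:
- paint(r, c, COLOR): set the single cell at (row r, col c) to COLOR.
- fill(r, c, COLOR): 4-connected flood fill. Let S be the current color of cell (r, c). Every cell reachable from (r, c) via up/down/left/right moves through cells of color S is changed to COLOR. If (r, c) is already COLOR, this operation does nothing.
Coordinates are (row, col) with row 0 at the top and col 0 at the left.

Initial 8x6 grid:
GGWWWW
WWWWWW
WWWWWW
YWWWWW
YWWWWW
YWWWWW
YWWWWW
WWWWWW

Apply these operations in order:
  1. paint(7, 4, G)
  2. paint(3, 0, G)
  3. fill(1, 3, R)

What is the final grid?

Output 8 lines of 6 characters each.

Answer: GGRRRR
RRRRRR
RRRRRR
GRRRRR
YRRRRR
YRRRRR
YRRRRR
RRRRGR

Derivation:
After op 1 paint(7,4,G):
GGWWWW
WWWWWW
WWWWWW
YWWWWW
YWWWWW
YWWWWW
YWWWWW
WWWWGW
After op 2 paint(3,0,G):
GGWWWW
WWWWWW
WWWWWW
GWWWWW
YWWWWW
YWWWWW
YWWWWW
WWWWGW
After op 3 fill(1,3,R) [41 cells changed]:
GGRRRR
RRRRRR
RRRRRR
GRRRRR
YRRRRR
YRRRRR
YRRRRR
RRRRGR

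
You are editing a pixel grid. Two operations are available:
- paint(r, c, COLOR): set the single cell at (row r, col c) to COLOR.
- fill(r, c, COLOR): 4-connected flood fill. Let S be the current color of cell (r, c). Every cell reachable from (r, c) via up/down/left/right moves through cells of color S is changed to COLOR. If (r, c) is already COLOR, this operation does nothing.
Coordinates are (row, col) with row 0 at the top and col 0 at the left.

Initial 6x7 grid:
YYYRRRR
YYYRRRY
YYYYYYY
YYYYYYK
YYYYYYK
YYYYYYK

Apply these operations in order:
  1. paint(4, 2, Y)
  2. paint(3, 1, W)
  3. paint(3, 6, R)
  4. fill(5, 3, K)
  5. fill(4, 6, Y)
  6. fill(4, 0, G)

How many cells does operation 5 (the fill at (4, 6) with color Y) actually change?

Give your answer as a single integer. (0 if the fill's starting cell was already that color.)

After op 1 paint(4,2,Y):
YYYRRRR
YYYRRRY
YYYYYYY
YYYYYYK
YYYYYYK
YYYYYYK
After op 2 paint(3,1,W):
YYYRRRR
YYYRRRY
YYYYYYY
YWYYYYK
YYYYYYK
YYYYYYK
After op 3 paint(3,6,R):
YYYRRRR
YYYRRRY
YYYYYYY
YWYYYYR
YYYYYYK
YYYYYYK
After op 4 fill(5,3,K) [31 cells changed]:
KKKRRRR
KKKRRRK
KKKKKKK
KWKKKKR
KKKKKKK
KKKKKKK
After op 5 fill(4,6,Y) [33 cells changed]:
YYYRRRR
YYYRRRY
YYYYYYY
YWYYYYR
YYYYYYY
YYYYYYY

Answer: 33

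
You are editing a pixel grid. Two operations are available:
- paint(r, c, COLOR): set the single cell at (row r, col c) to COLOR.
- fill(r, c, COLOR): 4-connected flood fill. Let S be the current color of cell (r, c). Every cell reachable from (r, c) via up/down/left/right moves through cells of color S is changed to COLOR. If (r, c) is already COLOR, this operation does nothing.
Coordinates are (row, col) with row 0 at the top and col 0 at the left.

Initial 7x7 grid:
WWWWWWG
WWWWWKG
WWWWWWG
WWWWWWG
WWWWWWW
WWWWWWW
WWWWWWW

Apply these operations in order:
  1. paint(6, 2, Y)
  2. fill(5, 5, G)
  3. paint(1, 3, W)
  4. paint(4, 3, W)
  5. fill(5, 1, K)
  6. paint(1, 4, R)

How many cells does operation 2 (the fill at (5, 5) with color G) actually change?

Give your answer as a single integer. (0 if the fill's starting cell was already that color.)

Answer: 43

Derivation:
After op 1 paint(6,2,Y):
WWWWWWG
WWWWWKG
WWWWWWG
WWWWWWG
WWWWWWW
WWWWWWW
WWYWWWW
After op 2 fill(5,5,G) [43 cells changed]:
GGGGGGG
GGGGGKG
GGGGGGG
GGGGGGG
GGGGGGG
GGGGGGG
GGYGGGG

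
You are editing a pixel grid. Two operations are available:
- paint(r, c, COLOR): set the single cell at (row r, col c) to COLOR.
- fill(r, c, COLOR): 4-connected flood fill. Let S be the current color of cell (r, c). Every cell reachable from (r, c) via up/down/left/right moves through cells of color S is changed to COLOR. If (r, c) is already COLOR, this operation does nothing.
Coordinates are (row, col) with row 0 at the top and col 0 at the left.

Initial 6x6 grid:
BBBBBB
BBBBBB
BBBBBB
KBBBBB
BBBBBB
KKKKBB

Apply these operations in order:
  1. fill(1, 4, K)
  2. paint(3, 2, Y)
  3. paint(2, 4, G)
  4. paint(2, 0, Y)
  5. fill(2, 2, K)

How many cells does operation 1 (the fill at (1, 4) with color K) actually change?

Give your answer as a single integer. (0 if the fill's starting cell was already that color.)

Answer: 31

Derivation:
After op 1 fill(1,4,K) [31 cells changed]:
KKKKKK
KKKKKK
KKKKKK
KKKKKK
KKKKKK
KKKKKK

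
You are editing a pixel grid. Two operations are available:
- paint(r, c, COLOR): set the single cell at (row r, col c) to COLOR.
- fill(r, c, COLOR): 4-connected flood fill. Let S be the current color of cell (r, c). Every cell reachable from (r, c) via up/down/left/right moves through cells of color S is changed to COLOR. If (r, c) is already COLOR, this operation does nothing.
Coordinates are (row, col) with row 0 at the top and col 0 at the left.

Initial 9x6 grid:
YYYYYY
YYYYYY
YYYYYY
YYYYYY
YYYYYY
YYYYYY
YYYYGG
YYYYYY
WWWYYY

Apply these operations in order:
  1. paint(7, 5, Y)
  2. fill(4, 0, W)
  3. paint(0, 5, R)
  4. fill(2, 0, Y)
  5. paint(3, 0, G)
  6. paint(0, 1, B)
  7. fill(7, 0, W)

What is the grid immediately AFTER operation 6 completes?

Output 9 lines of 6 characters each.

Answer: YBYYYR
YYYYYY
YYYYYY
GYYYYY
YYYYYY
YYYYYY
YYYYGG
YYYYYY
YYYYYY

Derivation:
After op 1 paint(7,5,Y):
YYYYYY
YYYYYY
YYYYYY
YYYYYY
YYYYYY
YYYYYY
YYYYGG
YYYYYY
WWWYYY
After op 2 fill(4,0,W) [49 cells changed]:
WWWWWW
WWWWWW
WWWWWW
WWWWWW
WWWWWW
WWWWWW
WWWWGG
WWWWWW
WWWWWW
After op 3 paint(0,5,R):
WWWWWR
WWWWWW
WWWWWW
WWWWWW
WWWWWW
WWWWWW
WWWWGG
WWWWWW
WWWWWW
After op 4 fill(2,0,Y) [51 cells changed]:
YYYYYR
YYYYYY
YYYYYY
YYYYYY
YYYYYY
YYYYYY
YYYYGG
YYYYYY
YYYYYY
After op 5 paint(3,0,G):
YYYYYR
YYYYYY
YYYYYY
GYYYYY
YYYYYY
YYYYYY
YYYYGG
YYYYYY
YYYYYY
After op 6 paint(0,1,B):
YBYYYR
YYYYYY
YYYYYY
GYYYYY
YYYYYY
YYYYYY
YYYYGG
YYYYYY
YYYYYY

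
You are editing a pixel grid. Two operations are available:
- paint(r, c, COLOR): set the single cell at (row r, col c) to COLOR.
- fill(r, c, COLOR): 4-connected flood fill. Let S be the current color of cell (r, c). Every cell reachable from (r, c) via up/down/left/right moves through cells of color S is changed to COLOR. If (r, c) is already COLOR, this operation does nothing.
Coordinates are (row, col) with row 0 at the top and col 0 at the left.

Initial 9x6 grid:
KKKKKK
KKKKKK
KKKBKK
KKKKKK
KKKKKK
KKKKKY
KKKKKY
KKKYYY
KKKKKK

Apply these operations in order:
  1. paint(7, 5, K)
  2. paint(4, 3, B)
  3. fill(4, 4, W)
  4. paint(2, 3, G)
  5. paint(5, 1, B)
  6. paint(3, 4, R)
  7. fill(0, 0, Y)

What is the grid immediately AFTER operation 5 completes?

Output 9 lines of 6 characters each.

After op 1 paint(7,5,K):
KKKKKK
KKKKKK
KKKBKK
KKKKKK
KKKKKK
KKKKKY
KKKKKY
KKKYYK
KKKKKK
After op 2 paint(4,3,B):
KKKKKK
KKKKKK
KKKBKK
KKKKKK
KKKBKK
KKKKKY
KKKKKY
KKKYYK
KKKKKK
After op 3 fill(4,4,W) [48 cells changed]:
WWWWWW
WWWWWW
WWWBWW
WWWWWW
WWWBWW
WWWWWY
WWWWWY
WWWYYW
WWWWWW
After op 4 paint(2,3,G):
WWWWWW
WWWWWW
WWWGWW
WWWWWW
WWWBWW
WWWWWY
WWWWWY
WWWYYW
WWWWWW
After op 5 paint(5,1,B):
WWWWWW
WWWWWW
WWWGWW
WWWWWW
WWWBWW
WBWWWY
WWWWWY
WWWYYW
WWWWWW

Answer: WWWWWW
WWWWWW
WWWGWW
WWWWWW
WWWBWW
WBWWWY
WWWWWY
WWWYYW
WWWWWW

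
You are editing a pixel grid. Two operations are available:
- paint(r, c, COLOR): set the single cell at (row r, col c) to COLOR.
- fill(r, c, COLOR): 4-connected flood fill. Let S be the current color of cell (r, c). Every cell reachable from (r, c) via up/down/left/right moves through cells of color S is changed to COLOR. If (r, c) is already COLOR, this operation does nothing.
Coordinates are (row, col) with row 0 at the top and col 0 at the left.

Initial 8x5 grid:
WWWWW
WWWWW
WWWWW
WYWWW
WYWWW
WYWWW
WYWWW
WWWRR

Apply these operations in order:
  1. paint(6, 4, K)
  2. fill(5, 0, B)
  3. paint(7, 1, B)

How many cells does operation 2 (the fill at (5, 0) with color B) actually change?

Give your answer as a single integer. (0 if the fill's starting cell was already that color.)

Answer: 33

Derivation:
After op 1 paint(6,4,K):
WWWWW
WWWWW
WWWWW
WYWWW
WYWWW
WYWWW
WYWWK
WWWRR
After op 2 fill(5,0,B) [33 cells changed]:
BBBBB
BBBBB
BBBBB
BYBBB
BYBBB
BYBBB
BYBBK
BBBRR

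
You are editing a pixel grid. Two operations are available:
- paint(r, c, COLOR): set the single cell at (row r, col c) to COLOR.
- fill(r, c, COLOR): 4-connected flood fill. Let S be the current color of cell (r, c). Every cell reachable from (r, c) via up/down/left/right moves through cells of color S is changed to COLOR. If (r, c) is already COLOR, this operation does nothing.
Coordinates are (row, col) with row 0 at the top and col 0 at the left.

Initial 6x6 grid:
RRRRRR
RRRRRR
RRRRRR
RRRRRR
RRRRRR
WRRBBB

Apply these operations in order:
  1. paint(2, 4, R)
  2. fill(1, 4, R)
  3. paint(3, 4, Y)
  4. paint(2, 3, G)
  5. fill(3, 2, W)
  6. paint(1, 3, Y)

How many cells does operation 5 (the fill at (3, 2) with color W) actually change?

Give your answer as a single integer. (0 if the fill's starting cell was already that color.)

Answer: 30

Derivation:
After op 1 paint(2,4,R):
RRRRRR
RRRRRR
RRRRRR
RRRRRR
RRRRRR
WRRBBB
After op 2 fill(1,4,R) [0 cells changed]:
RRRRRR
RRRRRR
RRRRRR
RRRRRR
RRRRRR
WRRBBB
After op 3 paint(3,4,Y):
RRRRRR
RRRRRR
RRRRRR
RRRRYR
RRRRRR
WRRBBB
After op 4 paint(2,3,G):
RRRRRR
RRRRRR
RRRGRR
RRRRYR
RRRRRR
WRRBBB
After op 5 fill(3,2,W) [30 cells changed]:
WWWWWW
WWWWWW
WWWGWW
WWWWYW
WWWWWW
WWWBBB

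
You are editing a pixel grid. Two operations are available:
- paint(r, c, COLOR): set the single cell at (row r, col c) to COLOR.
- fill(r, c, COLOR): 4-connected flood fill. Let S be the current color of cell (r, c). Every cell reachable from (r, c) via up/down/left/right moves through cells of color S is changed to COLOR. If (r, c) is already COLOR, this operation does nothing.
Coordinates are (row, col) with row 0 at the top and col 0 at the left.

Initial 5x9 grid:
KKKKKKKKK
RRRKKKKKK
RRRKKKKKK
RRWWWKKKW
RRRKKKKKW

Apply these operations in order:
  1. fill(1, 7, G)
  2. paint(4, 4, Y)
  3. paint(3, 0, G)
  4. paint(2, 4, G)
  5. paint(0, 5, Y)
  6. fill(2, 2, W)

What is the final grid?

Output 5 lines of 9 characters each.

After op 1 fill(1,7,G) [29 cells changed]:
GGGGGGGGG
RRRGGGGGG
RRRGGGGGG
RRWWWGGGW
RRRGGGGGW
After op 2 paint(4,4,Y):
GGGGGGGGG
RRRGGGGGG
RRRGGGGGG
RRWWWGGGW
RRRGYGGGW
After op 3 paint(3,0,G):
GGGGGGGGG
RRRGGGGGG
RRRGGGGGG
GRWWWGGGW
RRRGYGGGW
After op 4 paint(2,4,G):
GGGGGGGGG
RRRGGGGGG
RRRGGGGGG
GRWWWGGGW
RRRGYGGGW
After op 5 paint(0,5,Y):
GGGGGYGGG
RRRGGGGGG
RRRGGGGGG
GRWWWGGGW
RRRGYGGGW
After op 6 fill(2,2,W) [10 cells changed]:
GGGGGYGGG
WWWGGGGGG
WWWGGGGGG
GWWWWGGGW
WWWGYGGGW

Answer: GGGGGYGGG
WWWGGGGGG
WWWGGGGGG
GWWWWGGGW
WWWGYGGGW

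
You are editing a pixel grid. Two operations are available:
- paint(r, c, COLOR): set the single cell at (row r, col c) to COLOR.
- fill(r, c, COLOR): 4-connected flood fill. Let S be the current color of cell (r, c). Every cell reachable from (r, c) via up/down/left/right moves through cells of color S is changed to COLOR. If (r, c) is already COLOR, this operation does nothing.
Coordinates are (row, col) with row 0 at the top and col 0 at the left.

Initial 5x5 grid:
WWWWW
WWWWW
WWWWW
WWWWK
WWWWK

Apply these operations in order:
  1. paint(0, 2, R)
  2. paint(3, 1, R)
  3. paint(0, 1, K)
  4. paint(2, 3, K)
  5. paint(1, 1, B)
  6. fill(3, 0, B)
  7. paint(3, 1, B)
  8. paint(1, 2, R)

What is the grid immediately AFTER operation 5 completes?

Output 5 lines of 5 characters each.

Answer: WKRWW
WBWWW
WWWKW
WRWWK
WWWWK

Derivation:
After op 1 paint(0,2,R):
WWRWW
WWWWW
WWWWW
WWWWK
WWWWK
After op 2 paint(3,1,R):
WWRWW
WWWWW
WWWWW
WRWWK
WWWWK
After op 3 paint(0,1,K):
WKRWW
WWWWW
WWWWW
WRWWK
WWWWK
After op 4 paint(2,3,K):
WKRWW
WWWWW
WWWKW
WRWWK
WWWWK
After op 5 paint(1,1,B):
WKRWW
WBWWW
WWWKW
WRWWK
WWWWK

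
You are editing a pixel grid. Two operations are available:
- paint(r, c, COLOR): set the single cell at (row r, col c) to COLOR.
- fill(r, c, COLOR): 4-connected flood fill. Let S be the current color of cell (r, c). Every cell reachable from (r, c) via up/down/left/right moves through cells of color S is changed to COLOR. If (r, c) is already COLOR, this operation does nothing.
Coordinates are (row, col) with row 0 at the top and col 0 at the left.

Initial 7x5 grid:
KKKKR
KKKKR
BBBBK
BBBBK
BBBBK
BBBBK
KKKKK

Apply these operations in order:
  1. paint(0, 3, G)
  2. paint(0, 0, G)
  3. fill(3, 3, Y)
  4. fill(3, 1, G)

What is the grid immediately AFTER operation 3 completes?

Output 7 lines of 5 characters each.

Answer: GKKGR
KKKKR
YYYYK
YYYYK
YYYYK
YYYYK
KKKKK

Derivation:
After op 1 paint(0,3,G):
KKKGR
KKKKR
BBBBK
BBBBK
BBBBK
BBBBK
KKKKK
After op 2 paint(0,0,G):
GKKGR
KKKKR
BBBBK
BBBBK
BBBBK
BBBBK
KKKKK
After op 3 fill(3,3,Y) [16 cells changed]:
GKKGR
KKKKR
YYYYK
YYYYK
YYYYK
YYYYK
KKKKK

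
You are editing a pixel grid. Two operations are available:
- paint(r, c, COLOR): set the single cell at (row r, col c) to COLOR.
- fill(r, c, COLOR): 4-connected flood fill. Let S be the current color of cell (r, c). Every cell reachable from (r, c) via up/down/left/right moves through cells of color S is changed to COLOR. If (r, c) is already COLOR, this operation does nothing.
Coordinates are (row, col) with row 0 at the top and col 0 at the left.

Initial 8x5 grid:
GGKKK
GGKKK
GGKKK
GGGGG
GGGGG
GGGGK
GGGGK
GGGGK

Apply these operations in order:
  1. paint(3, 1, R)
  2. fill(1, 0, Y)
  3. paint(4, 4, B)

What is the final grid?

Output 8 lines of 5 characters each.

Answer: YYKKK
YYKKK
YYKKK
YRYYY
YYYYB
YYYYK
YYYYK
YYYYK

Derivation:
After op 1 paint(3,1,R):
GGKKK
GGKKK
GGKKK
GRGGG
GGGGG
GGGGK
GGGGK
GGGGK
After op 2 fill(1,0,Y) [27 cells changed]:
YYKKK
YYKKK
YYKKK
YRYYY
YYYYY
YYYYK
YYYYK
YYYYK
After op 3 paint(4,4,B):
YYKKK
YYKKK
YYKKK
YRYYY
YYYYB
YYYYK
YYYYK
YYYYK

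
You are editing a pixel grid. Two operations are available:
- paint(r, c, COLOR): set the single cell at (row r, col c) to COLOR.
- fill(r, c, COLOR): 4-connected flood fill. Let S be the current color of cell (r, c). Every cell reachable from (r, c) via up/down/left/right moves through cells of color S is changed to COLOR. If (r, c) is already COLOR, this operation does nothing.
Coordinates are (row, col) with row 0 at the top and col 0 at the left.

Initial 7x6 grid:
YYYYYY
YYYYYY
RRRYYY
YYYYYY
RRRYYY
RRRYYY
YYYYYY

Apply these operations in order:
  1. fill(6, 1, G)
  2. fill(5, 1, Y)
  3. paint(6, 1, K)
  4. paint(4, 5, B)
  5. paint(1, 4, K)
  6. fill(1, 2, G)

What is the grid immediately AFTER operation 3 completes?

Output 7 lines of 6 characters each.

After op 1 fill(6,1,G) [33 cells changed]:
GGGGGG
GGGGGG
RRRGGG
GGGGGG
RRRGGG
RRRGGG
GGGGGG
After op 2 fill(5,1,Y) [6 cells changed]:
GGGGGG
GGGGGG
RRRGGG
GGGGGG
YYYGGG
YYYGGG
GGGGGG
After op 3 paint(6,1,K):
GGGGGG
GGGGGG
RRRGGG
GGGGGG
YYYGGG
YYYGGG
GKGGGG

Answer: GGGGGG
GGGGGG
RRRGGG
GGGGGG
YYYGGG
YYYGGG
GKGGGG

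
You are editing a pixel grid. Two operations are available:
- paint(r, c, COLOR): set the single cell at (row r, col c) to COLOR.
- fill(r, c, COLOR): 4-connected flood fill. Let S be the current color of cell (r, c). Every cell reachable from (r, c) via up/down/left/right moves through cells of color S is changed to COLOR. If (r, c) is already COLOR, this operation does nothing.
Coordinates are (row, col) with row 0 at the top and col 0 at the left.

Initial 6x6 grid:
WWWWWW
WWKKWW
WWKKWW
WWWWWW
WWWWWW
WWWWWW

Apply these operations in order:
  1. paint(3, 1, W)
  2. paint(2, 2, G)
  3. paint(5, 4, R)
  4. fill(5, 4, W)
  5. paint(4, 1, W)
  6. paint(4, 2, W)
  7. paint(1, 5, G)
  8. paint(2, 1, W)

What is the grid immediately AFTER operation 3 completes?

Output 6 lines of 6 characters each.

After op 1 paint(3,1,W):
WWWWWW
WWKKWW
WWKKWW
WWWWWW
WWWWWW
WWWWWW
After op 2 paint(2,2,G):
WWWWWW
WWKKWW
WWGKWW
WWWWWW
WWWWWW
WWWWWW
After op 3 paint(5,4,R):
WWWWWW
WWKKWW
WWGKWW
WWWWWW
WWWWWW
WWWWRW

Answer: WWWWWW
WWKKWW
WWGKWW
WWWWWW
WWWWWW
WWWWRW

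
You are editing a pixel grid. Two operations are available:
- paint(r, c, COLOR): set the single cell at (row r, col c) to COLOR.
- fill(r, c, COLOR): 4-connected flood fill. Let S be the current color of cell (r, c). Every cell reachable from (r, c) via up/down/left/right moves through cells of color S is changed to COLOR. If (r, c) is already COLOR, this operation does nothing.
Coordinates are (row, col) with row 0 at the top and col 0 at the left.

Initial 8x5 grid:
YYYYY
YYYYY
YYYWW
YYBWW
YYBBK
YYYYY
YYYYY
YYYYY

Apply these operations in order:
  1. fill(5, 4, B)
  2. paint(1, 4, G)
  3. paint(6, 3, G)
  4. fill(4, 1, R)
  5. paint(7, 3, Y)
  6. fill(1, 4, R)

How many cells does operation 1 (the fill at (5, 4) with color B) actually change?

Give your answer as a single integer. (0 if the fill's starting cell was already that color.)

Answer: 32

Derivation:
After op 1 fill(5,4,B) [32 cells changed]:
BBBBB
BBBBB
BBBWW
BBBWW
BBBBK
BBBBB
BBBBB
BBBBB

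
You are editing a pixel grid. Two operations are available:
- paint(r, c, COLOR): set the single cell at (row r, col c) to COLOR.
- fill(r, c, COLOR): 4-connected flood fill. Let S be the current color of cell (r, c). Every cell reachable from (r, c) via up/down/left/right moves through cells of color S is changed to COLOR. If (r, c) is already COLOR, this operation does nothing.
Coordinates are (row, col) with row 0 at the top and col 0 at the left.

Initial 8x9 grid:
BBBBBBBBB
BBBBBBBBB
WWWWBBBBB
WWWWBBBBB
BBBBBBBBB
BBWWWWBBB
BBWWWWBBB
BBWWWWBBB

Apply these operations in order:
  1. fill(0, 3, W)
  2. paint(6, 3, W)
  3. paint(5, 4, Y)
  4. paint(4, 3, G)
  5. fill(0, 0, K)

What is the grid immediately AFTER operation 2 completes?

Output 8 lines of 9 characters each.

After op 1 fill(0,3,W) [52 cells changed]:
WWWWWWWWW
WWWWWWWWW
WWWWWWWWW
WWWWWWWWW
WWWWWWWWW
WWWWWWWWW
WWWWWWWWW
WWWWWWWWW
After op 2 paint(6,3,W):
WWWWWWWWW
WWWWWWWWW
WWWWWWWWW
WWWWWWWWW
WWWWWWWWW
WWWWWWWWW
WWWWWWWWW
WWWWWWWWW

Answer: WWWWWWWWW
WWWWWWWWW
WWWWWWWWW
WWWWWWWWW
WWWWWWWWW
WWWWWWWWW
WWWWWWWWW
WWWWWWWWW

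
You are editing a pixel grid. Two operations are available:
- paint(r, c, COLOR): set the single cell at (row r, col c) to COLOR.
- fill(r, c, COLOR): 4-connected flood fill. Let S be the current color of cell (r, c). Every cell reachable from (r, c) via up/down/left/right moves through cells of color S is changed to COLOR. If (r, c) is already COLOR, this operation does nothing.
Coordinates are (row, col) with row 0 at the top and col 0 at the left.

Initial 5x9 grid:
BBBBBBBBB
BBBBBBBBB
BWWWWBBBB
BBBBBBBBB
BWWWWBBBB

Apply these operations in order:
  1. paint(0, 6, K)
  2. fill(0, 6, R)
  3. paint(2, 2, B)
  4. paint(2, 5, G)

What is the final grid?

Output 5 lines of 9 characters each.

Answer: BBBBBBRBB
BBBBBBBBB
BWBWWGBBB
BBBBBBBBB
BWWWWBBBB

Derivation:
After op 1 paint(0,6,K):
BBBBBBKBB
BBBBBBBBB
BWWWWBBBB
BBBBBBBBB
BWWWWBBBB
After op 2 fill(0,6,R) [1 cells changed]:
BBBBBBRBB
BBBBBBBBB
BWWWWBBBB
BBBBBBBBB
BWWWWBBBB
After op 3 paint(2,2,B):
BBBBBBRBB
BBBBBBBBB
BWBWWBBBB
BBBBBBBBB
BWWWWBBBB
After op 4 paint(2,5,G):
BBBBBBRBB
BBBBBBBBB
BWBWWGBBB
BBBBBBBBB
BWWWWBBBB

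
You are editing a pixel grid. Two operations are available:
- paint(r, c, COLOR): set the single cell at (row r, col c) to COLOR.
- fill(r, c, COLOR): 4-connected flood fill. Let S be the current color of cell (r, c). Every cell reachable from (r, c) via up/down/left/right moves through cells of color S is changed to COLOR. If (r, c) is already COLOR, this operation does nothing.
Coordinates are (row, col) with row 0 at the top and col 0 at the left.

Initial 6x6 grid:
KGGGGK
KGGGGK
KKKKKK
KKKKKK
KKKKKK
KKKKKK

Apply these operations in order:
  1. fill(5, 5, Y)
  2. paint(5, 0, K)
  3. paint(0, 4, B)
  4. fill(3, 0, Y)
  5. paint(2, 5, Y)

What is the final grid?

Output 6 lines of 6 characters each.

Answer: YGGGBY
YGGGGY
YYYYYY
YYYYYY
YYYYYY
KYYYYY

Derivation:
After op 1 fill(5,5,Y) [28 cells changed]:
YGGGGY
YGGGGY
YYYYYY
YYYYYY
YYYYYY
YYYYYY
After op 2 paint(5,0,K):
YGGGGY
YGGGGY
YYYYYY
YYYYYY
YYYYYY
KYYYYY
After op 3 paint(0,4,B):
YGGGBY
YGGGGY
YYYYYY
YYYYYY
YYYYYY
KYYYYY
After op 4 fill(3,0,Y) [0 cells changed]:
YGGGBY
YGGGGY
YYYYYY
YYYYYY
YYYYYY
KYYYYY
After op 5 paint(2,5,Y):
YGGGBY
YGGGGY
YYYYYY
YYYYYY
YYYYYY
KYYYYY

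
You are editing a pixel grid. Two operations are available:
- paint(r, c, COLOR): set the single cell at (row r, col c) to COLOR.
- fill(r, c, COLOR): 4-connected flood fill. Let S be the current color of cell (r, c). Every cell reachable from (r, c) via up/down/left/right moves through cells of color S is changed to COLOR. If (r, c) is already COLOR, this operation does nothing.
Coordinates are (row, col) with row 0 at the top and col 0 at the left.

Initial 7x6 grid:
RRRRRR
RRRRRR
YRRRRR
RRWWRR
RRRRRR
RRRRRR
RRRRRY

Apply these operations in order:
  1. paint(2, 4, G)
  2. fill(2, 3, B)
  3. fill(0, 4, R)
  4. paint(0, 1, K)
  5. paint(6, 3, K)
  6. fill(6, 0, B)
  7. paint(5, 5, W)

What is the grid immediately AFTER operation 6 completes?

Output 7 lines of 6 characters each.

Answer: BKBBBB
BBBBBB
YBBBGB
BBWWBB
BBBBBB
BBBBBB
BBBKBY

Derivation:
After op 1 paint(2,4,G):
RRRRRR
RRRRRR
YRRRGR
RRWWRR
RRRRRR
RRRRRR
RRRRRY
After op 2 fill(2,3,B) [37 cells changed]:
BBBBBB
BBBBBB
YBBBGB
BBWWBB
BBBBBB
BBBBBB
BBBBBY
After op 3 fill(0,4,R) [37 cells changed]:
RRRRRR
RRRRRR
YRRRGR
RRWWRR
RRRRRR
RRRRRR
RRRRRY
After op 4 paint(0,1,K):
RKRRRR
RRRRRR
YRRRGR
RRWWRR
RRRRRR
RRRRRR
RRRRRY
After op 5 paint(6,3,K):
RKRRRR
RRRRRR
YRRRGR
RRWWRR
RRRRRR
RRRRRR
RRRKRY
After op 6 fill(6,0,B) [35 cells changed]:
BKBBBB
BBBBBB
YBBBGB
BBWWBB
BBBBBB
BBBBBB
BBBKBY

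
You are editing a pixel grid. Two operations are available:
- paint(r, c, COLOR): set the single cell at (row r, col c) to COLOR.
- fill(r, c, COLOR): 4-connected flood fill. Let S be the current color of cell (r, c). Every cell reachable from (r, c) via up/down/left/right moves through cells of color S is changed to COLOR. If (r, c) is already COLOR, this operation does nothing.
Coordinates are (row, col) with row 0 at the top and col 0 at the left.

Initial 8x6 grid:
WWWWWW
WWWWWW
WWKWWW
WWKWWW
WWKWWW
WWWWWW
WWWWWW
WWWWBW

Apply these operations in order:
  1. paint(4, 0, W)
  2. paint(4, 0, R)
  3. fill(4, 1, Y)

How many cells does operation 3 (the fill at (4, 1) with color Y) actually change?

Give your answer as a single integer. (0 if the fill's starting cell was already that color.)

Answer: 43

Derivation:
After op 1 paint(4,0,W):
WWWWWW
WWWWWW
WWKWWW
WWKWWW
WWKWWW
WWWWWW
WWWWWW
WWWWBW
After op 2 paint(4,0,R):
WWWWWW
WWWWWW
WWKWWW
WWKWWW
RWKWWW
WWWWWW
WWWWWW
WWWWBW
After op 3 fill(4,1,Y) [43 cells changed]:
YYYYYY
YYYYYY
YYKYYY
YYKYYY
RYKYYY
YYYYYY
YYYYYY
YYYYBY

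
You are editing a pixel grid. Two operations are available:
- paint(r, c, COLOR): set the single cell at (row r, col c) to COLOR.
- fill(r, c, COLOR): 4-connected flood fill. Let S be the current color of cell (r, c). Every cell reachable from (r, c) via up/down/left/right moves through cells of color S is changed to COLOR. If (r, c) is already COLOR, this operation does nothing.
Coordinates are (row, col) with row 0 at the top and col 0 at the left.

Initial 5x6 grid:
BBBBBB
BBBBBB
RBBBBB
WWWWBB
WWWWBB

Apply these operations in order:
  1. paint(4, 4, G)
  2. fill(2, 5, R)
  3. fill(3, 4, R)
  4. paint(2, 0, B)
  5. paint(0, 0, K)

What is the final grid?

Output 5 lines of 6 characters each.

After op 1 paint(4,4,G):
BBBBBB
BBBBBB
RBBBBB
WWWWBB
WWWWGB
After op 2 fill(2,5,R) [20 cells changed]:
RRRRRR
RRRRRR
RRRRRR
WWWWRR
WWWWGR
After op 3 fill(3,4,R) [0 cells changed]:
RRRRRR
RRRRRR
RRRRRR
WWWWRR
WWWWGR
After op 4 paint(2,0,B):
RRRRRR
RRRRRR
BRRRRR
WWWWRR
WWWWGR
After op 5 paint(0,0,K):
KRRRRR
RRRRRR
BRRRRR
WWWWRR
WWWWGR

Answer: KRRRRR
RRRRRR
BRRRRR
WWWWRR
WWWWGR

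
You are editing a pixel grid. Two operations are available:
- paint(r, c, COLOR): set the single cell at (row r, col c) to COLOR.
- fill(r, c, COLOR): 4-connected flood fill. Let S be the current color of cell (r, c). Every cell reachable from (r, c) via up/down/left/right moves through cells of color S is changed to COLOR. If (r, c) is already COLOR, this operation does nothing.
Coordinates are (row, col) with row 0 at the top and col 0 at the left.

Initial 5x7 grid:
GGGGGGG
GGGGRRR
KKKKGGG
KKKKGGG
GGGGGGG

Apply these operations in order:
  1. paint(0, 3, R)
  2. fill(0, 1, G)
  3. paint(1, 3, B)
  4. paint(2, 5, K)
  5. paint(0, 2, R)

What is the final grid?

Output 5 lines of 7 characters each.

After op 1 paint(0,3,R):
GGGRGGG
GGGGRRR
KKKKGGG
KKKKGGG
GGGGGGG
After op 2 fill(0,1,G) [0 cells changed]:
GGGRGGG
GGGGRRR
KKKKGGG
KKKKGGG
GGGGGGG
After op 3 paint(1,3,B):
GGGRGGG
GGGBRRR
KKKKGGG
KKKKGGG
GGGGGGG
After op 4 paint(2,5,K):
GGGRGGG
GGGBRRR
KKKKGKG
KKKKGGG
GGGGGGG
After op 5 paint(0,2,R):
GGRRGGG
GGGBRRR
KKKKGKG
KKKKGGG
GGGGGGG

Answer: GGRRGGG
GGGBRRR
KKKKGKG
KKKKGGG
GGGGGGG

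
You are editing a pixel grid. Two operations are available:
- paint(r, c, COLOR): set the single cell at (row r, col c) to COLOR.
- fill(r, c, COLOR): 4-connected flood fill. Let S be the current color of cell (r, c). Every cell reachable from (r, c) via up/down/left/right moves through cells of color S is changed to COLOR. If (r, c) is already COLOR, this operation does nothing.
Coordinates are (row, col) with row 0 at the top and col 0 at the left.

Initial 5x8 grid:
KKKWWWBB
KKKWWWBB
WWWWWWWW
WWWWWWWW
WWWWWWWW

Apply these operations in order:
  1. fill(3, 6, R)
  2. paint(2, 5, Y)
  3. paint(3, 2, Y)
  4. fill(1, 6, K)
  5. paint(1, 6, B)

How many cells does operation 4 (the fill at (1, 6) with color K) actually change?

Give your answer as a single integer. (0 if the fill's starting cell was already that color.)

After op 1 fill(3,6,R) [30 cells changed]:
KKKRRRBB
KKKRRRBB
RRRRRRRR
RRRRRRRR
RRRRRRRR
After op 2 paint(2,5,Y):
KKKRRRBB
KKKRRRBB
RRRRRYRR
RRRRRRRR
RRRRRRRR
After op 3 paint(3,2,Y):
KKKRRRBB
KKKRRRBB
RRRRRYRR
RRYRRRRR
RRRRRRRR
After op 4 fill(1,6,K) [4 cells changed]:
KKKRRRKK
KKKRRRKK
RRRRRYRR
RRYRRRRR
RRRRRRRR

Answer: 4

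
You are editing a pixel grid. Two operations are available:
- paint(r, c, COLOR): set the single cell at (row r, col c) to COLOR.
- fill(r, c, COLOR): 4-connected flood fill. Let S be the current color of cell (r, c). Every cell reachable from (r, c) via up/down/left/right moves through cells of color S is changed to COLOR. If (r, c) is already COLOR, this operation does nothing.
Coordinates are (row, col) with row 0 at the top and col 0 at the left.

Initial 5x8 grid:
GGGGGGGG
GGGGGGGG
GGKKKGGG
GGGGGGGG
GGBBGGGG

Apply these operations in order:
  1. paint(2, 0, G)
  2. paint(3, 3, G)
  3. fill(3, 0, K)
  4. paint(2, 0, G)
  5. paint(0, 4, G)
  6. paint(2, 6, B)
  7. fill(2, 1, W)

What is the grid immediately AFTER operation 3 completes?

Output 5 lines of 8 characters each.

After op 1 paint(2,0,G):
GGGGGGGG
GGGGGGGG
GGKKKGGG
GGGGGGGG
GGBBGGGG
After op 2 paint(3,3,G):
GGGGGGGG
GGGGGGGG
GGKKKGGG
GGGGGGGG
GGBBGGGG
After op 3 fill(3,0,K) [35 cells changed]:
KKKKKKKK
KKKKKKKK
KKKKKKKK
KKKKKKKK
KKBBKKKK

Answer: KKKKKKKK
KKKKKKKK
KKKKKKKK
KKKKKKKK
KKBBKKKK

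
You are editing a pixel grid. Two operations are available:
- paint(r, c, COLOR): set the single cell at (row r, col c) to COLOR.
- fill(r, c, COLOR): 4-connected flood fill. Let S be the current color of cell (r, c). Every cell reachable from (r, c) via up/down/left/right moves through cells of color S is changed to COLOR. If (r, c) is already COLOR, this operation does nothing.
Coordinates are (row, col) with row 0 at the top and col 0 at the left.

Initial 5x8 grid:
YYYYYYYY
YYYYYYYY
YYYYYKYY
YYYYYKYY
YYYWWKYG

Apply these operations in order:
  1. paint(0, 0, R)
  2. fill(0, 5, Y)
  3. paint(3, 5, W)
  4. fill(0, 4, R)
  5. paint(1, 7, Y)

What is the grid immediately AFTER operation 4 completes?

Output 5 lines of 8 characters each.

After op 1 paint(0,0,R):
RYYYYYYY
YYYYYYYY
YYYYYKYY
YYYYYKYY
YYYWWKYG
After op 2 fill(0,5,Y) [0 cells changed]:
RYYYYYYY
YYYYYYYY
YYYYYKYY
YYYYYKYY
YYYWWKYG
After op 3 paint(3,5,W):
RYYYYYYY
YYYYYYYY
YYYYYKYY
YYYYYWYY
YYYWWKYG
After op 4 fill(0,4,R) [33 cells changed]:
RRRRRRRR
RRRRRRRR
RRRRRKRR
RRRRRWRR
RRRWWKRG

Answer: RRRRRRRR
RRRRRRRR
RRRRRKRR
RRRRRWRR
RRRWWKRG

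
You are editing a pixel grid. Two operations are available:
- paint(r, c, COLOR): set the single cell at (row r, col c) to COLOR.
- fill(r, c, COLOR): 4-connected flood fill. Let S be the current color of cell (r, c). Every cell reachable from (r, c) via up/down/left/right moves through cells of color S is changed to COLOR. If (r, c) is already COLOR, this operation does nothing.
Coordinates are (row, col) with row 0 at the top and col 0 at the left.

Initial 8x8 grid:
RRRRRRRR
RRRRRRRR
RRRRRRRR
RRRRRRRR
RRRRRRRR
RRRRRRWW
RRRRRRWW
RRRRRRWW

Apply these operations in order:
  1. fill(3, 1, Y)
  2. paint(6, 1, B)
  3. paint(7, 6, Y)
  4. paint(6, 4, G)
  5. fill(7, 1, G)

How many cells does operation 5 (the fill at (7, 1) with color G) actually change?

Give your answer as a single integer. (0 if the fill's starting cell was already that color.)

Answer: 57

Derivation:
After op 1 fill(3,1,Y) [58 cells changed]:
YYYYYYYY
YYYYYYYY
YYYYYYYY
YYYYYYYY
YYYYYYYY
YYYYYYWW
YYYYYYWW
YYYYYYWW
After op 2 paint(6,1,B):
YYYYYYYY
YYYYYYYY
YYYYYYYY
YYYYYYYY
YYYYYYYY
YYYYYYWW
YBYYYYWW
YYYYYYWW
After op 3 paint(7,6,Y):
YYYYYYYY
YYYYYYYY
YYYYYYYY
YYYYYYYY
YYYYYYYY
YYYYYYWW
YBYYYYWW
YYYYYYYW
After op 4 paint(6,4,G):
YYYYYYYY
YYYYYYYY
YYYYYYYY
YYYYYYYY
YYYYYYYY
YYYYYYWW
YBYYGYWW
YYYYYYYW
After op 5 fill(7,1,G) [57 cells changed]:
GGGGGGGG
GGGGGGGG
GGGGGGGG
GGGGGGGG
GGGGGGGG
GGGGGGWW
GBGGGGWW
GGGGGGGW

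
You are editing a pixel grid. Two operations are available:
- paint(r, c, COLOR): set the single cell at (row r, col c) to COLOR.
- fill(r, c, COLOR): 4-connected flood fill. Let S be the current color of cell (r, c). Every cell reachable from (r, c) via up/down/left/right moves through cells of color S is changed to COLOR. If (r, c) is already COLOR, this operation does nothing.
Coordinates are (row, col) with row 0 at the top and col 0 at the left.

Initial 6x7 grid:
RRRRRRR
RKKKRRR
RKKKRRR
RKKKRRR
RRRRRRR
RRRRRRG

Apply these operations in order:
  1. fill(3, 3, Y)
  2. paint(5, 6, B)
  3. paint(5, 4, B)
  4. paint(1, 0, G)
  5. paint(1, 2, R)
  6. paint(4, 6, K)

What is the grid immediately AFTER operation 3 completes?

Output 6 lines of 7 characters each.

Answer: RRRRRRR
RYYYRRR
RYYYRRR
RYYYRRR
RRRRRRR
RRRRBRB

Derivation:
After op 1 fill(3,3,Y) [9 cells changed]:
RRRRRRR
RYYYRRR
RYYYRRR
RYYYRRR
RRRRRRR
RRRRRRG
After op 2 paint(5,6,B):
RRRRRRR
RYYYRRR
RYYYRRR
RYYYRRR
RRRRRRR
RRRRRRB
After op 3 paint(5,4,B):
RRRRRRR
RYYYRRR
RYYYRRR
RYYYRRR
RRRRRRR
RRRRBRB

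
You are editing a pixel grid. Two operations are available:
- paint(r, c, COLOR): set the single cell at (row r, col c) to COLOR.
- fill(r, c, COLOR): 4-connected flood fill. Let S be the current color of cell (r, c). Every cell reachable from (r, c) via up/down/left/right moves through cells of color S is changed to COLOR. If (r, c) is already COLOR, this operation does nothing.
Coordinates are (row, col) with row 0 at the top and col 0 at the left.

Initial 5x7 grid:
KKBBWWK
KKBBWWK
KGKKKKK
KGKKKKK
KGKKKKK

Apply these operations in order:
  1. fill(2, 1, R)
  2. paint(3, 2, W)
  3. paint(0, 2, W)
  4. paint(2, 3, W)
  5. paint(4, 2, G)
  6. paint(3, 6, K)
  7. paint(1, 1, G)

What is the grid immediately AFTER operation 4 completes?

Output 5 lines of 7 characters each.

Answer: KKWBWWK
KKBBWWK
KRKWKKK
KRWKKKK
KRKKKKK

Derivation:
After op 1 fill(2,1,R) [3 cells changed]:
KKBBWWK
KKBBWWK
KRKKKKK
KRKKKKK
KRKKKKK
After op 2 paint(3,2,W):
KKBBWWK
KKBBWWK
KRKKKKK
KRWKKKK
KRKKKKK
After op 3 paint(0,2,W):
KKWBWWK
KKBBWWK
KRKKKKK
KRWKKKK
KRKKKKK
After op 4 paint(2,3,W):
KKWBWWK
KKBBWWK
KRKWKKK
KRWKKKK
KRKKKKK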